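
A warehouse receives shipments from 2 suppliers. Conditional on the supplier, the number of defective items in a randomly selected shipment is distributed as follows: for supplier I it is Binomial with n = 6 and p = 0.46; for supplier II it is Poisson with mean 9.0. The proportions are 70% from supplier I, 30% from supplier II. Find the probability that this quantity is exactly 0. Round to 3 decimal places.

0.017

Conditional on each supplier, P(X = 0): I: 0.0247949; II: 0.00012341.
By total probability, P(X = 0) = 0.7·0.0247949 + 0.3·0.00012341 = 0.0173935.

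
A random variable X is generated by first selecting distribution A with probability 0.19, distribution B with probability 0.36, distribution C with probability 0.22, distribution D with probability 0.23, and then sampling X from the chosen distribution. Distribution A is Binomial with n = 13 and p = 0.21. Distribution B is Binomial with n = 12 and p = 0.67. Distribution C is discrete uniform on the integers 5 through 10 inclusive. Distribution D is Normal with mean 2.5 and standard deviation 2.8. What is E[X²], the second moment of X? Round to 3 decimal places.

For each component E[X²] = Var + (mean)², giving A: 9.6096; B: 67.2948; C: 59.1667; D: 14.09.
Overall E[X²] = 0.19·9.6096 + 0.36·67.2948 + 0.22·59.1667 + 0.23·14.09 = 42.3093.

42.309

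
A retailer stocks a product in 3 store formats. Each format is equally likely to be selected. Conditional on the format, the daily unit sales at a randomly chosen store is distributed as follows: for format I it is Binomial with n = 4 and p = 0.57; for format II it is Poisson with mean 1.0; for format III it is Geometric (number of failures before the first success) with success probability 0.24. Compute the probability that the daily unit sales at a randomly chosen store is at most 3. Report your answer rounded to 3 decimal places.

0.847

Conditional on each format, P(X ≤ 3): I: 0.89444; II: 0.981012; III: 0.666378.
By total probability, P(X ≤ 3) = 0.333333·0.89444 + 0.333333·0.981012 + 0.333333·0.666378 = 0.847277.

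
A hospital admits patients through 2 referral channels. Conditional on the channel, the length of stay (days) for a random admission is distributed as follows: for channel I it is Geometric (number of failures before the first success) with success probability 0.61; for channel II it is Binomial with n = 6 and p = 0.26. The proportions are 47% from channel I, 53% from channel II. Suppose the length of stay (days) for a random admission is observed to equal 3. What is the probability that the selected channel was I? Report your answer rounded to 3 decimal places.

0.184

Likelihoods P(X=3 | ·): I: 0.0361846; II: 0.142444.
Posterior ∝ prior × likelihood. Numerator for I: 0.47·0.0361846 = 0.0170068.
Normalizing constant: 0.47·0.0361846 + 0.53·0.142444 = 0.0925023.
P(I | observation) = 0.0170068 / 0.0925023 = 0.183852.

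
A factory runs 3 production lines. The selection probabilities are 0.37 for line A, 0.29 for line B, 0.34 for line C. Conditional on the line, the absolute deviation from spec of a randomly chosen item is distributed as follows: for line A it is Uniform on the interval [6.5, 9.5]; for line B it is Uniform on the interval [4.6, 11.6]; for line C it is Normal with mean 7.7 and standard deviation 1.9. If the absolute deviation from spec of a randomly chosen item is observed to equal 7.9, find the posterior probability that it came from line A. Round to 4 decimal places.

Likelihoods f(7.9 | ·): A: 0.333333; B: 0.142857; C: 0.20881.
Posterior ∝ prior × likelihood. Numerator for A: 0.37·0.333333 = 0.123333.
Normalizing constant: 0.37·0.333333 + 0.29·0.142857 + 0.34·0.20881 = 0.235757.
P(A | observation) = 0.123333 / 0.235757 = 0.523137.

0.5231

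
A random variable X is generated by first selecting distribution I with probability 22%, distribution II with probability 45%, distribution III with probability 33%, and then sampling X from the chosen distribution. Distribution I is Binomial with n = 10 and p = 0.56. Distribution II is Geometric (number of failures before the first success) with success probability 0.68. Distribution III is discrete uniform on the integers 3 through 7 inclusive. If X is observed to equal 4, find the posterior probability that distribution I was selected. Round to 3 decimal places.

0.323

Likelihoods P(X=4 | ·): I: 0.149861; II: 0.00713032; III: 0.2.
Posterior ∝ prior × likelihood. Numerator for I: 0.22·0.149861 = 0.0329693.
Normalizing constant: 0.22·0.149861 + 0.45·0.00713032 + 0.33·0.2 = 0.102178.
P(I | observation) = 0.0329693 / 0.102178 = 0.322666.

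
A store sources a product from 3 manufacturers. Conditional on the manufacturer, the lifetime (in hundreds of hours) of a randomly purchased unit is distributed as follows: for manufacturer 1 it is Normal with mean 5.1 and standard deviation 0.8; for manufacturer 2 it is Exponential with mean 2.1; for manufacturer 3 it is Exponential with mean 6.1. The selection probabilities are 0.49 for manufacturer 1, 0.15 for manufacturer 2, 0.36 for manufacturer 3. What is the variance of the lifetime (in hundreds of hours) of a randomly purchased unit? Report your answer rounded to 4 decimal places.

Per component, 1: μ=5.1, E[X²]=26.65; 2: μ=2.1, E[X²]=8.82; 3: μ=6.1, E[X²]=74.42.
E[X] = 0.49·5.1 + 0.15·2.1 + 0.36·6.1 = 5.01.
E[X²] = 0.49·26.65 + 0.15·8.82 + 0.36·74.42 = 41.1727.
Var(X) = E[X²] − (E[X])² = 41.1727 − 25.1001 = 16.0726.

16.0726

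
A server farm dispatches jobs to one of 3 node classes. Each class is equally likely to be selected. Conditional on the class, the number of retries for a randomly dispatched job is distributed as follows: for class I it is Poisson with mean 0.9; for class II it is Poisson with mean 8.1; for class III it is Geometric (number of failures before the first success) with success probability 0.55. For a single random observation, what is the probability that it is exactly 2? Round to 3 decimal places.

Conditional on each class, P(X = 2): I: 0.164661; II: 0.0099576; III: 0.111375.
By total probability, P(X = 2) = 0.333333·0.164661 + 0.333333·0.0099576 + 0.333333·0.111375 = 0.0953311.

0.095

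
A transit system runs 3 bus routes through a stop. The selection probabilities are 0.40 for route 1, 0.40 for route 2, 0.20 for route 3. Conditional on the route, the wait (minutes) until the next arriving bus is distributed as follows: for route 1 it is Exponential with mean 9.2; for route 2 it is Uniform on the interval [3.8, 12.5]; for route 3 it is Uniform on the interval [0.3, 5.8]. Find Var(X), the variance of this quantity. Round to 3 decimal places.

Per component, 1: μ=9.2, E[X²]=169.28; 2: μ=8.15, E[X²]=72.73; 3: μ=3.05, E[X²]=11.8233.
E[X] = 0.4·9.2 + 0.4·8.15 + 0.2·3.05 = 7.55.
E[X²] = 0.4·169.28 + 0.4·72.73 + 0.2·11.8233 = 99.1687.
Var(X) = E[X²] − (E[X])² = 99.1687 − 57.0025 = 42.1662.

42.166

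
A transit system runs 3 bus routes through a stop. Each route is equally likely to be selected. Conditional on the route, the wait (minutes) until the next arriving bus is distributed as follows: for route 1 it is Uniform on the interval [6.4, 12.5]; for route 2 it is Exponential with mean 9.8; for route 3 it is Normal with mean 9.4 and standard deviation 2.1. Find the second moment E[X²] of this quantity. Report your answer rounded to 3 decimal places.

125.751

For each component E[X²] = Var + (mean)², giving 1: 92.4033; 2: 192.08; 3: 92.77.
Overall E[X²] = 0.333333·92.4033 + 0.333333·192.08 + 0.333333·92.77 = 125.751.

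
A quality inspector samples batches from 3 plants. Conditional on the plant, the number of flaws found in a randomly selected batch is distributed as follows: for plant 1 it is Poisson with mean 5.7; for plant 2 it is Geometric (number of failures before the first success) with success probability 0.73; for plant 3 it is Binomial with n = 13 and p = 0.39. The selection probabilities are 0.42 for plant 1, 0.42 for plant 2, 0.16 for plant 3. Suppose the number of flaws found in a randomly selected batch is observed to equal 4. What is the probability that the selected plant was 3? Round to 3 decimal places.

0.328

Likelihoods P(X=4 | ·): 1: 0.147167; 2: 0.00387952; 3: 0.193434.
Posterior ∝ prior × likelihood. Numerator for 3: 0.16·0.193434 = 0.0309495.
Normalizing constant: 0.42·0.147167 + 0.42·0.00387952 + 0.16·0.193434 = 0.0943889.
P(3 | observation) = 0.0309495 / 0.0943889 = 0.327893.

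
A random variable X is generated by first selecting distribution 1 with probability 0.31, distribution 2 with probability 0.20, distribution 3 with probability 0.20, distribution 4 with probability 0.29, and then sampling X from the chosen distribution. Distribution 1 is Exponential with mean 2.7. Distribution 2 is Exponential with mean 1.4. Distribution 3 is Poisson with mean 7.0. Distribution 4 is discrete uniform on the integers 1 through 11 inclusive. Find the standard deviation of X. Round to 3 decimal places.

3.424

Per component, 1: μ=2.7, E[X²]=14.58; 2: μ=1.4, E[X²]=3.92; 3: μ=7, E[X²]=56; 4: μ=6, E[X²]=46.
E[X] = 0.31·2.7 + 0.2·1.4 + 0.2·7 + 0.29·6 = 4.257.
E[X²] = 0.31·14.58 + 0.2·3.92 + 0.2·56 + 0.29·46 = 29.8438.
Var(X) = E[X²] − (E[X])² = 29.8438 − 18.122 = 11.7218.
SD(X) = √11.7218 = 3.4237.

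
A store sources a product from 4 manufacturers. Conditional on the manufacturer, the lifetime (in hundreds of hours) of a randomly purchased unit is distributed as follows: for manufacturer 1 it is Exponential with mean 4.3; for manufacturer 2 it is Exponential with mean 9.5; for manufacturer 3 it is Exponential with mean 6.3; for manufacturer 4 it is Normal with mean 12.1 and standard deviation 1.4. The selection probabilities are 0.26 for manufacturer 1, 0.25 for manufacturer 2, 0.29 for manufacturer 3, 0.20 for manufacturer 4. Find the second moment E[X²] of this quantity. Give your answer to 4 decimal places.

107.4340

For each component E[X²] = Var + (mean)², giving 1: 36.98; 2: 180.5; 3: 79.38; 4: 148.37.
Overall E[X²] = 0.26·36.98 + 0.25·180.5 + 0.29·79.38 + 0.2·148.37 = 107.434.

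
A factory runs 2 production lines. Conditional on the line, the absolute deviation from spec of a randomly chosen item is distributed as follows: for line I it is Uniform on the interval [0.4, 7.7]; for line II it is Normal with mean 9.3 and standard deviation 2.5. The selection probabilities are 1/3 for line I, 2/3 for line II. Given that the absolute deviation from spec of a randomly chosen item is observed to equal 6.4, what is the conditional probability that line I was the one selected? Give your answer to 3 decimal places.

Likelihoods f(6.4 | ·): I: 0.136986; II: 0.0814286.
Posterior ∝ prior × likelihood. Numerator for I: 0.333333·0.136986 = 0.0456621.
Normalizing constant: 0.333333·0.136986 + 0.666667·0.0814286 = 0.0999478.
P(I | observation) = 0.0456621 / 0.0999478 = 0.456859.

0.457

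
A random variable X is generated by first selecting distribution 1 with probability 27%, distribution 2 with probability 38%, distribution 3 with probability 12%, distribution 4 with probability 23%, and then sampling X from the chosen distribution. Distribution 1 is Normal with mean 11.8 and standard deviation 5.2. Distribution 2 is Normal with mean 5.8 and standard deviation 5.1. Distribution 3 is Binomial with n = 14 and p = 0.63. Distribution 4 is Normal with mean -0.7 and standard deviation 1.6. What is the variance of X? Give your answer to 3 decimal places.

Per component, 1: μ=11.8, E[X²]=166.28; 2: μ=5.8, E[X²]=59.65; 3: μ=8.82, E[X²]=81.0558; 4: μ=-0.7, E[X²]=3.05.
E[X] = 0.27·11.8 + 0.38·5.8 + 0.12·8.82 + 0.23·-0.7 = 6.2874.
E[X²] = 0.27·166.28 + 0.38·59.65 + 0.12·81.0558 + 0.23·3.05 = 77.9908.
Var(X) = E[X²] − (E[X])² = 77.9908 − 39.5314 = 38.4594.

38.459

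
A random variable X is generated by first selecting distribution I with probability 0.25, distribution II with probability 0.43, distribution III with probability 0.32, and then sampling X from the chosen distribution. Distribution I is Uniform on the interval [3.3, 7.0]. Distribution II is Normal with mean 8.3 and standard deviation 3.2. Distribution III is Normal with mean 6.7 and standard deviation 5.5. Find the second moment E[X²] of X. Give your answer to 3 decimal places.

64.987

For each component E[X²] = Var + (mean)², giving I: 27.6633; II: 79.13; III: 75.14.
Overall E[X²] = 0.25·27.6633 + 0.43·79.13 + 0.32·75.14 = 64.9865.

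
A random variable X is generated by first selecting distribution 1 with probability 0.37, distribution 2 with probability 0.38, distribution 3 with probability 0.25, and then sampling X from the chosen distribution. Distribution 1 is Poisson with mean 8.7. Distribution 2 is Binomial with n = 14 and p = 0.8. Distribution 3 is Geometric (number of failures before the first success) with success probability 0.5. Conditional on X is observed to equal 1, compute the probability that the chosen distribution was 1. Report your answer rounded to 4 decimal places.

Likelihoods P(X=1 | ·): 1: 0.0014493; 2: 9.17504e-09; 3: 0.25.
Posterior ∝ prior × likelihood. Numerator for 1: 0.37·0.0014493 = 0.00053624.
Normalizing constant: 0.37·0.0014493 + 0.38·9.17504e-09 + 0.25·0.25 = 0.0630362.
P(1 | observation) = 0.00053624 / 0.0630362 = 0.00850685.

0.0085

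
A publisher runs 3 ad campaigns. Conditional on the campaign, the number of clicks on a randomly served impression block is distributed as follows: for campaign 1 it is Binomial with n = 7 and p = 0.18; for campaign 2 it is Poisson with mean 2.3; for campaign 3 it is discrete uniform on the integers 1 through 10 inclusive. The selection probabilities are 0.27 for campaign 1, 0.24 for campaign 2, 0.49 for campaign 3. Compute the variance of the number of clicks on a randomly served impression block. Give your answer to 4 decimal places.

Per component, 1: μ=1.26, E[X²]=2.6208; 2: μ=2.3, E[X²]=7.59; 3: μ=5.5, E[X²]=38.5.
E[X] = 0.27·1.26 + 0.24·2.3 + 0.49·5.5 = 3.5872.
E[X²] = 0.27·2.6208 + 0.24·7.59 + 0.49·38.5 = 21.3942.
Var(X) = E[X²] − (E[X])² = 21.3942 − 12.868 = 8.52621.

8.5262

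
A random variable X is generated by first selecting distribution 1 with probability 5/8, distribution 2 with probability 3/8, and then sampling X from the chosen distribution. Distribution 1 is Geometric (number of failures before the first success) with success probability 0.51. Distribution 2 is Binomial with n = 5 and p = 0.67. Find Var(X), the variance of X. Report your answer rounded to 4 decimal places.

Per component, 1: μ=0.960784, E[X²]=2.807; 2: μ=3.35, E[X²]=12.328.
E[X] = 0.625·0.960784 + 0.375·3.35 = 1.85674.
E[X²] = 0.625·2.807 + 0.375·12.328 = 6.37737.
Var(X) = E[X²] − (E[X])² = 6.37737 − 3.44748 = 2.92989.

2.9299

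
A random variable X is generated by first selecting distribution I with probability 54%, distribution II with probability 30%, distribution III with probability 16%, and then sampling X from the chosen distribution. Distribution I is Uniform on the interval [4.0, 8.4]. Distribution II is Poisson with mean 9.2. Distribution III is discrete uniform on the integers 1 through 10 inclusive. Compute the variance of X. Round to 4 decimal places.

7.1087

Per component, I: μ=6.2, E[X²]=40.0533; II: μ=9.2, E[X²]=93.84; III: μ=5.5, E[X²]=38.5.
E[X] = 0.54·6.2 + 0.3·9.2 + 0.16·5.5 = 6.988.
E[X²] = 0.54·40.0533 + 0.3·93.84 + 0.16·38.5 = 55.9408.
Var(X) = E[X²] − (E[X])² = 55.9408 − 48.8321 = 7.10866.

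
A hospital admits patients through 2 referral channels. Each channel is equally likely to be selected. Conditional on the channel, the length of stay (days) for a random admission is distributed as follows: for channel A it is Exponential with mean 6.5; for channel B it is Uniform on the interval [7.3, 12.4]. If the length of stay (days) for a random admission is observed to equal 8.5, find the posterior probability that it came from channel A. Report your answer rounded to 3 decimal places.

0.175

Likelihoods f(8.5 | ·): A: 0.0416067; B: 0.196078.
Posterior ∝ prior × likelihood. Numerator for A: 0.5·0.0416067 = 0.0208033.
Normalizing constant: 0.5·0.0416067 + 0.5·0.196078 = 0.118843.
P(A | observation) = 0.0208033 / 0.118843 = 0.17505.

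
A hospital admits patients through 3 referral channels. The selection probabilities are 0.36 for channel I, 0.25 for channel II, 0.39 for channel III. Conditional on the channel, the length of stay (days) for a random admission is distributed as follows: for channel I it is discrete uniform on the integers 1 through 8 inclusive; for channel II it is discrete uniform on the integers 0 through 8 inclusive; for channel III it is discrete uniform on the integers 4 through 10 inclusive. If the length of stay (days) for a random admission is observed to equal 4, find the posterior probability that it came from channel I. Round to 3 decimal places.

Likelihoods P(X=4 | ·): I: 0.125; II: 0.111111; III: 0.142857.
Posterior ∝ prior × likelihood. Numerator for I: 0.36·0.125 = 0.045.
Normalizing constant: 0.36·0.125 + 0.25·0.111111 + 0.39·0.142857 = 0.128492.
P(I | observation) = 0.045 / 0.128492 = 0.350216.

0.350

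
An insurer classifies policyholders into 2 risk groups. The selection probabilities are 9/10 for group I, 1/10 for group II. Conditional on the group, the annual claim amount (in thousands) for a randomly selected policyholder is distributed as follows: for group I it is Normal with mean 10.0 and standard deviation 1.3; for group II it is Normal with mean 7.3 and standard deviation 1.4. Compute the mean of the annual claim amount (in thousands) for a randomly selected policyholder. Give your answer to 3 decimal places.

Component means — I: 10; II: 7.3.
E[X] = 0.9·10 + 0.1·7.3 = 9.73.

9.730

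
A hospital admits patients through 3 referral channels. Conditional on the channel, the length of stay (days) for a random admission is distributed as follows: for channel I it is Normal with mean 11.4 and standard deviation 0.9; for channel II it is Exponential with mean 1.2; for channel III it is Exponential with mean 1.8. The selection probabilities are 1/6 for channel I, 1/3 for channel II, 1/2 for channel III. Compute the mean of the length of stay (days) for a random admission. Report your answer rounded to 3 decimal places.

Component means — I: 11.4; II: 1.2; III: 1.8.
E[X] = 0.166667·11.4 + 0.333333·1.2 + 0.5·1.8 = 3.2.

3.200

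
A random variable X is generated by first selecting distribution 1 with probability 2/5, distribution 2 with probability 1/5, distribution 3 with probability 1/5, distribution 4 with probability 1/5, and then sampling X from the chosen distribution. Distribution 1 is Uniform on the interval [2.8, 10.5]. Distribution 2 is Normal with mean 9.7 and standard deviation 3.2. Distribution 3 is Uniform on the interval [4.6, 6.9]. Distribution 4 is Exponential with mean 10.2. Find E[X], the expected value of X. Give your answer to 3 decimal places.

Component means — 1: 6.65; 2: 9.7; 3: 5.75; 4: 10.2.
E[X] = 0.4·6.65 + 0.2·9.7 + 0.2·5.75 + 0.2·10.2 = 7.79.

7.790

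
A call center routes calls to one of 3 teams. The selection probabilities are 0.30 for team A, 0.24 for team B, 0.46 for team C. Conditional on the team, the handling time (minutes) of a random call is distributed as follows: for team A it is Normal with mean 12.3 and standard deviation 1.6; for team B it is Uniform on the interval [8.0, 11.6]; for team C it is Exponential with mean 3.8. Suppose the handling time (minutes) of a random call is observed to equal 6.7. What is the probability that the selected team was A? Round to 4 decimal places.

Likelihoods f(6.7 | ·): A: 0.000545427; B: 0; C: 0.0451322.
Posterior ∝ prior × likelihood. Numerator for A: 0.3·0.000545427 = 0.000163628.
Normalizing constant: 0.3·0.000545427 + 0.24·0 + 0.46·0.0451322 = 0.0209244.
P(A | observation) = 0.000163628 / 0.0209244 = 0.00781994.

0.0078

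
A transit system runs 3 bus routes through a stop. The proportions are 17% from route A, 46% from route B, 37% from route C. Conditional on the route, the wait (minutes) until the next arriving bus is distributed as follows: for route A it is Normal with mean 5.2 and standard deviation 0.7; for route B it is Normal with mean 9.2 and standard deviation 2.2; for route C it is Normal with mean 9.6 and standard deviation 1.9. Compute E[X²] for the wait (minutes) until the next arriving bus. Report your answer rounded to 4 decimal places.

81.2758

For each component E[X²] = Var + (mean)², giving A: 27.53; B: 89.48; C: 95.77.
Overall E[X²] = 0.17·27.53 + 0.46·89.48 + 0.37·95.77 = 81.2758.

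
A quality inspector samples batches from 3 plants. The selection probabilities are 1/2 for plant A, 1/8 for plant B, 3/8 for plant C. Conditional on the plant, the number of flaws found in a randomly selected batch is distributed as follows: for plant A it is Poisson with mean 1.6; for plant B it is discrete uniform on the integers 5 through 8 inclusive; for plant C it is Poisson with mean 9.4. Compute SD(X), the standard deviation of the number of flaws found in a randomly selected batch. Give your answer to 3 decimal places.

4.217

Per component, A: μ=1.6, E[X²]=4.16; B: μ=6.5, E[X²]=43.5; C: μ=9.4, E[X²]=97.76.
E[X] = 0.5·1.6 + 0.125·6.5 + 0.375·9.4 = 5.1375.
E[X²] = 0.5·4.16 + 0.125·43.5 + 0.375·97.76 = 44.1775.
Var(X) = E[X²] − (E[X])² = 44.1775 − 26.3939 = 17.7836.
SD(X) = √17.7836 = 4.21706.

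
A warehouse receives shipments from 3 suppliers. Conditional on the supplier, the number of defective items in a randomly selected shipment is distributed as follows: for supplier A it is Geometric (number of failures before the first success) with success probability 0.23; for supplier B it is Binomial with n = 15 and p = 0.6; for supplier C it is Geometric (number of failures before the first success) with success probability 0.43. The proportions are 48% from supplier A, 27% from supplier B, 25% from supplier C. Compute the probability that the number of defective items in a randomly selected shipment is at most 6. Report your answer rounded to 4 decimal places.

0.6737

Conditional on each supplier, P(X ≤ 6): A: 0.839515; B: 0.0950474; C: 0.980451.
By total probability, P(X ≤ 6) = 0.48·0.839515 + 0.27·0.0950474 + 0.25·0.980451 = 0.673743.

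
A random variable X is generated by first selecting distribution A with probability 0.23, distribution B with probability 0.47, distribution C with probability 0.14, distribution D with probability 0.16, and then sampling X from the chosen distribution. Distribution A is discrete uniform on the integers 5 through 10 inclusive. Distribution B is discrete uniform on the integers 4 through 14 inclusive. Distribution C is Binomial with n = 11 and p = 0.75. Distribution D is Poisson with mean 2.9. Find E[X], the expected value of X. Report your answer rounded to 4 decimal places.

Component means — A: 7.5; B: 9; C: 8.25; D: 2.9.
E[X] = 0.23·7.5 + 0.47·9 + 0.14·8.25 + 0.16·2.9 = 7.574.

7.5740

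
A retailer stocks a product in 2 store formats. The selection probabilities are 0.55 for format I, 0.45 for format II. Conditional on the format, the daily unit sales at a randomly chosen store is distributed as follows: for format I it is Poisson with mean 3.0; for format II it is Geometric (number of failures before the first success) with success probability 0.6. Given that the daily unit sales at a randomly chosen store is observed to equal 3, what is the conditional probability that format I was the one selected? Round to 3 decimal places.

Likelihoods P(X=3 | ·): I: 0.224042; II: 0.0384.
Posterior ∝ prior × likelihood. Numerator for I: 0.55·0.224042 = 0.123223.
Normalizing constant: 0.55·0.224042 + 0.45·0.0384 = 0.140503.
P(I | observation) = 0.123223 / 0.140503 = 0.877013.

0.877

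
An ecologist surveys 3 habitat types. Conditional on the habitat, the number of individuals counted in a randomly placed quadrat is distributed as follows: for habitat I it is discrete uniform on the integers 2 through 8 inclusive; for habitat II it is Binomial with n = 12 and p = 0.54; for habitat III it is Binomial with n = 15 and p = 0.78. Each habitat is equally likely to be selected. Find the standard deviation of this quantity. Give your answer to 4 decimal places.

Per component, I: μ=5, E[X²]=29; II: μ=6.48, E[X²]=44.9712; III: μ=11.7, E[X²]=139.464.
E[X] = 0.333333·5 + 0.333333·6.48 + 0.333333·11.7 = 7.72667.
E[X²] = 0.333333·29 + 0.333333·44.9712 + 0.333333·139.464 = 71.1451.
Var(X) = E[X²] − (E[X])² = 71.1451 − 59.7014 = 11.4437.
SD(X) = √11.4437 = 3.38285.

3.3829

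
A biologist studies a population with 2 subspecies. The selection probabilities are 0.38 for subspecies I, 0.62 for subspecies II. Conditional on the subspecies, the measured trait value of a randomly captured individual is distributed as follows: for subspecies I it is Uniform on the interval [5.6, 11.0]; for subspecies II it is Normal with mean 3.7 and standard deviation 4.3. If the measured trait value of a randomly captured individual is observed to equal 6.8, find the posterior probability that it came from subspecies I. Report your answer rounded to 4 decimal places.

Likelihoods f(6.8 | ·): I: 0.185185; II: 0.0715454.
Posterior ∝ prior × likelihood. Numerator for I: 0.38·0.185185 = 0.0703704.
Normalizing constant: 0.38·0.185185 + 0.62·0.0715454 = 0.114728.
P(I | observation) = 0.0703704 / 0.114728 = 0.613364.

0.6134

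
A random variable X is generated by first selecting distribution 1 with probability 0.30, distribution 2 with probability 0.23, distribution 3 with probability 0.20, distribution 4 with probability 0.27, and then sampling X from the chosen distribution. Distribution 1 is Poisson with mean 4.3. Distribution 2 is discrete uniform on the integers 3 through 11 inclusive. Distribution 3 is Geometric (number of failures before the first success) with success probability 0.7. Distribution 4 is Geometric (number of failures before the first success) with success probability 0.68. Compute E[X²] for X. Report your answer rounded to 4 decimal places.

For each component E[X²] = Var + (mean)², giving 1: 22.79; 2: 55.6667; 3: 0.795918; 4: 0.913495.
Overall E[X²] = 0.3·22.79 + 0.23·55.6667 + 0.2·0.795918 + 0.27·0.913495 = 20.0462.

20.0462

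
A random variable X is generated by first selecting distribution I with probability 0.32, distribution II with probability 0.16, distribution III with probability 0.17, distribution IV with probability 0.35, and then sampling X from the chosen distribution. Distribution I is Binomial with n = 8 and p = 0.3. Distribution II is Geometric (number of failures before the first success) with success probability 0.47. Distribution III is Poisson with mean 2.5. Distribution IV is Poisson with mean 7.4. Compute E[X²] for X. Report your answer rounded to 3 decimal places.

For each component E[X²] = Var + (mean)², giving I: 7.44; II: 3.67089; III: 8.75; IV: 62.16.
Overall E[X²] = 0.32·7.44 + 0.16·3.67089 + 0.17·8.75 + 0.35·62.16 = 26.2116.

26.212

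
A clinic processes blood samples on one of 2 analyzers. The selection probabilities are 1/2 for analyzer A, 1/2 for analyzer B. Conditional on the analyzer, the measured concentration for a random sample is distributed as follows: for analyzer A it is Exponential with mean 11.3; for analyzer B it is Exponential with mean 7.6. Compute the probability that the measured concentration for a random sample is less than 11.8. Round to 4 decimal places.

0.7182

Conditional on each analyzer, P(X < 11.8): A: 0.648044; B: 0.78831.
By total probability, P(X < 11.8) = 0.5·0.648044 + 0.5·0.78831 = 0.718177.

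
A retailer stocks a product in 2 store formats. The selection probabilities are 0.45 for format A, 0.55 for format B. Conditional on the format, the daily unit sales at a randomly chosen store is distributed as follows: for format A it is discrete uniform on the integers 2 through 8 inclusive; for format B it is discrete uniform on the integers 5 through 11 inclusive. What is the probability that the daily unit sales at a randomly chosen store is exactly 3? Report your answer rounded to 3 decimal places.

0.064

Conditional on each format, P(X = 3): A: 0.142857; B: 0.
By total probability, P(X = 3) = 0.45·0.142857 + 0.55·0 = 0.0642857.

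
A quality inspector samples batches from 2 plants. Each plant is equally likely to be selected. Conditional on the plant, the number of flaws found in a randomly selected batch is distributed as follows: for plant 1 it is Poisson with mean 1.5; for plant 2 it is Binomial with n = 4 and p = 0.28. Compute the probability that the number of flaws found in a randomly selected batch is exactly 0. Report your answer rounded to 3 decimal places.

0.246

Conditional on each plant, P(X = 0): 1: 0.22313; 2: 0.268739.
By total probability, P(X = 0) = 0.5·0.22313 + 0.5·0.268739 = 0.245934.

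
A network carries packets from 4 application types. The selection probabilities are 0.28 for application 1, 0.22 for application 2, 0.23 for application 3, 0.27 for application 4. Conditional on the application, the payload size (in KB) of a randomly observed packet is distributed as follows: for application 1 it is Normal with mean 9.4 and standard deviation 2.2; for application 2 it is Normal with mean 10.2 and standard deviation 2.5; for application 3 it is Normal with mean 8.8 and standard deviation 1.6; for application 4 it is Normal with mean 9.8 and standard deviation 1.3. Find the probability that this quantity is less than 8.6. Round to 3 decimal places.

Conditional on each application, P(X < 8.6): 1: 0.358065; 2: 0.261086; 3: 0.450262; 4: 0.177984.
By total probability, P(X < 8.6) = 0.28·0.358065 + 0.22·0.261086 + 0.23·0.450262 + 0.27·0.177984 = 0.309313.

0.309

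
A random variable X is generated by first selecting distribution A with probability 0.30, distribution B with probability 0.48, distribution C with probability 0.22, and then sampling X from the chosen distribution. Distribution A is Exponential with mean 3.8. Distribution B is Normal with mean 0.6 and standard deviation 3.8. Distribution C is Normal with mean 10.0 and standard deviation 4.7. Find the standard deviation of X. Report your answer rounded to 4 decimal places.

Per component, A: μ=3.8, E[X²]=28.88; B: μ=0.6, E[X²]=14.8; C: μ=10, E[X²]=122.09.
E[X] = 0.3·3.8 + 0.48·0.6 + 0.22·10 = 3.628.
E[X²] = 0.3·28.88 + 0.48·14.8 + 0.22·122.09 = 42.6278.
Var(X) = E[X²] − (E[X])² = 42.6278 − 13.1624 = 29.4654.
SD(X) = √29.4654 = 5.42821.

5.4282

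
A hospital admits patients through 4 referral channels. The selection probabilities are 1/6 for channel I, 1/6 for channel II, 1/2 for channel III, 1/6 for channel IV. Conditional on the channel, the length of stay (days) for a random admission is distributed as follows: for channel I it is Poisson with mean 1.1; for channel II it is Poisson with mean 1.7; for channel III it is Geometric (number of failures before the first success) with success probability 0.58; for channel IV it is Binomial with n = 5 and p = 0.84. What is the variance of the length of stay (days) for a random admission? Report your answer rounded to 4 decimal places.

2.7514

Per component, I: μ=1.1, E[X²]=2.31; II: μ=1.7, E[X²]=4.59; III: μ=0.724138, E[X²]=1.77289; IV: μ=4.2, E[X²]=18.312.
E[X] = 0.166667·1.1 + 0.166667·1.7 + 0.5·0.724138 + 0.166667·4.2 = 1.52874.
E[X²] = 0.166667·2.31 + 0.166667·4.59 + 0.5·1.77289 + 0.166667·18.312 = 5.08844.
Var(X) = E[X²] − (E[X])² = 5.08844 − 2.33703 = 2.75141.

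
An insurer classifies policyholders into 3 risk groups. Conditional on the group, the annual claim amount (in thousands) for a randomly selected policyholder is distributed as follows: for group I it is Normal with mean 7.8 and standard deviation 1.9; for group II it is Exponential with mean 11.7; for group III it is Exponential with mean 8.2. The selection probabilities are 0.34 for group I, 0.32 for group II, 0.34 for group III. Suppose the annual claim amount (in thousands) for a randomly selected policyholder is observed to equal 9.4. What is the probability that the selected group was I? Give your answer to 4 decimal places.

0.6633

Likelihoods f(9.4 | ·): I: 0.147288; II: 0.0382731; III: 0.0387558.
Posterior ∝ prior × likelihood. Numerator for I: 0.34·0.147288 = 0.050078.
Normalizing constant: 0.34·0.147288 + 0.32·0.0382731 + 0.34·0.0387558 = 0.0755024.
P(I | observation) = 0.050078 / 0.0755024 = 0.663264.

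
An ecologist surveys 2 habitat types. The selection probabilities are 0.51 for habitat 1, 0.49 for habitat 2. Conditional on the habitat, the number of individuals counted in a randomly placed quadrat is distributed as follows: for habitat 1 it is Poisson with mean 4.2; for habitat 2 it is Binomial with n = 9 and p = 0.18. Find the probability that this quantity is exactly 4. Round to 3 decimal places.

0.123

Conditional on each habitat, P(X = 4): 1: 0.194424; 2: 0.0490377.
By total probability, P(X = 4) = 0.51·0.194424 + 0.49·0.0490377 = 0.123185.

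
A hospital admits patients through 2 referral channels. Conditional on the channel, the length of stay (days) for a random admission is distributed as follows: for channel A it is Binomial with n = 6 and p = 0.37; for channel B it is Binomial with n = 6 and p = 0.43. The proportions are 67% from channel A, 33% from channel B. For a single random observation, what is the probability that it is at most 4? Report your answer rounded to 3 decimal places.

Conditional on each channel, P(X ≤ 4): A: 0.971222; B: 0.943402.
By total probability, P(X ≤ 4) = 0.67·0.971222 + 0.33·0.943402 = 0.962041.

0.962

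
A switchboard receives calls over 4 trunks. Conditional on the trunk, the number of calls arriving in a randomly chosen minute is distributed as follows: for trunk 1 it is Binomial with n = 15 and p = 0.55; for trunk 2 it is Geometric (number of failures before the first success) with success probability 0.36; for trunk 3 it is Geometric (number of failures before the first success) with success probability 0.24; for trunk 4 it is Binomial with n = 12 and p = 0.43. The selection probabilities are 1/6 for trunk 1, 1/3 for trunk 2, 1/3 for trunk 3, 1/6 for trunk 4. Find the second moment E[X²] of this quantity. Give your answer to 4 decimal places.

For each component E[X²] = Var + (mean)², giving 1: 71.775; 2: 8.09877; 3: 23.2222; 4: 29.5668.
Overall E[X²] = 0.166667·71.775 + 0.333333·8.09877 + 0.333333·23.2222 + 0.166667·29.5668 = 27.3306.

27.3306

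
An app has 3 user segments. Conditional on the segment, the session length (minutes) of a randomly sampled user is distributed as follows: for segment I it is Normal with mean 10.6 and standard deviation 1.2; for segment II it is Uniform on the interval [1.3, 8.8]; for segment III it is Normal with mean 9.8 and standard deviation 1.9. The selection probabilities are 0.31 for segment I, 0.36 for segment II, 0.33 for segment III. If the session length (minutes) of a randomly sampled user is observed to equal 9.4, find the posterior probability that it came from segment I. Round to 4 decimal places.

Likelihoods f(9.4 | ·): I: 0.201642; II: 0; III: 0.205368.
Posterior ∝ prior × likelihood. Numerator for I: 0.31·0.201642 = 0.0625091.
Normalizing constant: 0.31·0.201642 + 0.36·0 + 0.33·0.205368 = 0.13028.
P(I | observation) = 0.0625091 / 0.13028 = 0.479804.

0.4798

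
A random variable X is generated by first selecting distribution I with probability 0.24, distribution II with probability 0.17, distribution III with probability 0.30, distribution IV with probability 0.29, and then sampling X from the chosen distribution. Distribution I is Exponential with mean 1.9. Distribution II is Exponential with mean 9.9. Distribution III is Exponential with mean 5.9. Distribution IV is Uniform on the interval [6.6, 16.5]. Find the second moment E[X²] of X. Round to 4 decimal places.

96.9975

For each component E[X²] = Var + (mean)², giving I: 7.22; II: 196.02; III: 69.62; IV: 141.57.
Overall E[X²] = 0.24·7.22 + 0.17·196.02 + 0.3·69.62 + 0.29·141.57 = 96.9975.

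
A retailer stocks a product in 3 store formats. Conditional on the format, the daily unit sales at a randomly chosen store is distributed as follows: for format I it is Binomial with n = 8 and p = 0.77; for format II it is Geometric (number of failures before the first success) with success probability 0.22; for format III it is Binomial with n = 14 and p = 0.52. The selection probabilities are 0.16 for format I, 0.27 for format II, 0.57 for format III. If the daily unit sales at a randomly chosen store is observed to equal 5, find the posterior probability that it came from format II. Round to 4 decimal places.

Likelihoods P(X=5 | ·): I: 0.184427; II: 0.0635178; III: 0.102956.
Posterior ∝ prior × likelihood. Numerator for II: 0.27·0.0635178 = 0.0171498.
Normalizing constant: 0.16·0.184427 + 0.27·0.0635178 + 0.57·0.102956 = 0.105343.
P(II | observation) = 0.0171498 / 0.105343 = 0.1628.

0.1628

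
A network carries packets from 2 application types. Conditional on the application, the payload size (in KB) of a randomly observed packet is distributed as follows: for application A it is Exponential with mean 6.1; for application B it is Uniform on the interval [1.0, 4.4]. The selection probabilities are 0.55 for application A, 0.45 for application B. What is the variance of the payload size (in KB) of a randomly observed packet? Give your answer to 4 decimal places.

23.7601

Per component, A: μ=6.1, E[X²]=74.42; B: μ=2.7, E[X²]=8.25333.
E[X] = 0.55·6.1 + 0.45·2.7 = 4.57.
E[X²] = 0.55·74.42 + 0.45·8.25333 = 44.645.
Var(X) = E[X²] − (E[X])² = 44.645 − 20.8849 = 23.7601.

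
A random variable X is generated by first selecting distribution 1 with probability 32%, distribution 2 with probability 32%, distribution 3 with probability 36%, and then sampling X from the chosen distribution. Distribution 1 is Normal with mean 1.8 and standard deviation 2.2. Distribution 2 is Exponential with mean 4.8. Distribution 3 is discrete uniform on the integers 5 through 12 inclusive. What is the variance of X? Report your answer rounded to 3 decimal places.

Per component, 1: μ=1.8, E[X²]=8.08; 2: μ=4.8, E[X²]=46.08; 3: μ=8.5, E[X²]=77.5.
E[X] = 0.32·1.8 + 0.32·4.8 + 0.36·8.5 = 5.172.
E[X²] = 0.32·8.08 + 0.32·46.08 + 0.36·77.5 = 45.2312.
Var(X) = E[X²] − (E[X])² = 45.2312 − 26.7496 = 18.4816.

18.482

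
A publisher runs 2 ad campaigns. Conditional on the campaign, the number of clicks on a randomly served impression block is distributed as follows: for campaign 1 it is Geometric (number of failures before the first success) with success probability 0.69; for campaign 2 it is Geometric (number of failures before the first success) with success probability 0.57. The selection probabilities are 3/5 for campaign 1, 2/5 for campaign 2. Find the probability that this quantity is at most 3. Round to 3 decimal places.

0.981

Conditional on each campaign, P(X ≤ 3): 1: 0.990765; 2: 0.965812.
By total probability, P(X ≤ 3) = 0.6·0.990765 + 0.4·0.965812 = 0.980784.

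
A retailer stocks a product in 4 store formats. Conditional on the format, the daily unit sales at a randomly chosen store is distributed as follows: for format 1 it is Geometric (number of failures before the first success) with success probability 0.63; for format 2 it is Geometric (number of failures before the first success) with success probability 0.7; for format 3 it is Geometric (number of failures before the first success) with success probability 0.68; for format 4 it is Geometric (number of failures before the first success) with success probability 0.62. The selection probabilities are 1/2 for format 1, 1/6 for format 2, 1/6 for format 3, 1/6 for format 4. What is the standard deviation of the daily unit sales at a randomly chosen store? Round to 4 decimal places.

Per component, 1: μ=0.587302, E[X²]=1.27715; 2: μ=0.428571, E[X²]=0.795918; 3: μ=0.470588, E[X²]=0.913495; 4: μ=0.612903, E[X²]=1.3642.
E[X] = 0.5·0.587302 + 0.166667·0.428571 + 0.166667·0.470588 + 0.166667·0.612903 = 0.545661.
E[X²] = 0.5·1.27715 + 0.166667·0.795918 + 0.166667·0.913495 + 0.166667·1.3642 = 1.15084.
Var(X) = E[X²] − (E[X])² = 1.15084 − 0.297746 = 0.853097.
SD(X) = √0.853097 = 0.923633.

0.9236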